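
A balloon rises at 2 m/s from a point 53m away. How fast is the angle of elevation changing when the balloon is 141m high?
0.004672 rad/s

tan(θ) = y/53
sec²(θ) · dθ/dt = (1/53) · dy/dt
dθ/dt = cos²(θ)/53 · 2 = 53/(53² + 141²) · 2
dθ/dt = 0.004672 rad/s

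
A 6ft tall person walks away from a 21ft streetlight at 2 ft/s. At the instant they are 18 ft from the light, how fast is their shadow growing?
4/5 ft/s

By similar triangles: 21/(x+s) = 6/s
Solving: s = 6x/15
ds/dt = 6/15 · dx/dt = 2/5 · 2 = 4/5 ft/s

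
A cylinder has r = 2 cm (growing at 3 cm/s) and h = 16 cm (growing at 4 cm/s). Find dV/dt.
208π cm³/s

V = πr²h
dV/dt = 2πrh·dr/dt + πr²·dh/dt
= 2π(2)(16)(3) + π(2)²(4)
= 208π cm³/s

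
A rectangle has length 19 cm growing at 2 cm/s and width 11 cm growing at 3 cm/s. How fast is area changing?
79 cm²/s

A = lw
dA/dt = w·dl/dt + l·dw/dt = 11·2 + 19·3 = 79 cm²/s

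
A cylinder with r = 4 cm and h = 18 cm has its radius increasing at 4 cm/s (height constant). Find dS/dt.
208π cm²/s

S = 2πrh + 2πr² (lateral + bases)
dS/dt = (2πh + 4πr)·dr/dt = (2π·18 + 4π·4)·4
= 208π cm²/s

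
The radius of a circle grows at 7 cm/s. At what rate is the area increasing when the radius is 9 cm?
126π cm²/s

A = πr²
dA/dt = 2πr · dr/dt = 2π(9)(7) = 126π cm²/s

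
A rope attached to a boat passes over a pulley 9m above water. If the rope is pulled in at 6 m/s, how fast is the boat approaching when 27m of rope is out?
9√2/2 ≈ 6.364 m/s

rope² = x² + 9²
x = √(27² - 9²) = 18√2
dx/dt = (rope/x) · d(rope)/dt = (27/(18√2)) · (-6) = -9√2/2 m/s
The boat approaches at 9√2/2 ≈ 6.364 m/s.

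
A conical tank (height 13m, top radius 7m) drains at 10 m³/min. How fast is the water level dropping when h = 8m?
845/(1568π) ≈ 0.1715 m/min

r/h = 7/13, so r = (7/13)h
V = (1/3)πr²h = (1/3)π((7/13)h)²h = (49/507)πh³
dV/dh = (49/169)πh²
dh/dt = (dV/dt)/(dV/dh) = -10/((49/169)π·8²) = -845/(1568π) m/min
The level is dropping at 845/(1568π) ≈ 0.1715 m/min.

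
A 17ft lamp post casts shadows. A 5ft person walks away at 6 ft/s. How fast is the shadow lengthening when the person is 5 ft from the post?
5/2 ft/s

By similar triangles: 17/(x+s) = 5/s
Solving: s = 5x/12
ds/dt = 5/12 · dx/dt = 5/12 · 6 = 5/2 ft/s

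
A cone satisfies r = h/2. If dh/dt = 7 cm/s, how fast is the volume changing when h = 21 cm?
3087π/4 cm³/s

V = (1/3)π(h/2)²h = πh³/12
dV/dt = πh²/4 · 7
At h = 21: dV/dt = 3087π/4 cm³/s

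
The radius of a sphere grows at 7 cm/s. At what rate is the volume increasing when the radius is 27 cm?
20412π cm³/s

V = (4/3)πr³
dV/dt = dV/dr · dr/dt = 4πr² · 7
At r = 27: dV/dt = 20412π cm³/s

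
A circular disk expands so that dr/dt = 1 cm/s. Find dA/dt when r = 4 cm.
8π cm²/s

A = πr²
dA/dt = 2πr · dr/dt = 2π(4)(1) = 8π cm²/s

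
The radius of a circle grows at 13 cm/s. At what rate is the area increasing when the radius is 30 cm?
780π cm²/s

A = πr²
dA/dt = 2πr · dr/dt = 2π(30)(13) = 780π cm²/s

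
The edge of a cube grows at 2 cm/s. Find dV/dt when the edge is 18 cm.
1944 cm³/s

V = s³
dV/dt = 3s² · ds/dt = 3·18²·2 = 1944 cm³/s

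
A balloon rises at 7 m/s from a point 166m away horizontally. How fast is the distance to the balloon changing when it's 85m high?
595√34781/34781 ≈ 3.19 m/s

z² = 166² + y²
z = √(166² + 85²) = √34781
dz/dt = y/z · dy/dt = 85/√34781 · 7 = 595√34781/34781 ≈ 3.19 m/s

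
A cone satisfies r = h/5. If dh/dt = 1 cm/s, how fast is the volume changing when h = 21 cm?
441π/25 cm³/s

V = (1/3)π(h/5)²h = πh³/75
dV/dt = πh²/25 · 1
At h = 21: dV/dt = 441π/25 cm³/s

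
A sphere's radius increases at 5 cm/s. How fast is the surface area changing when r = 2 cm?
80π cm²/s

S = 4πr²
dS/dt = dS/dr · dr/dt = 8πr · 5
At r = 2: dS/dt = 80π cm²/s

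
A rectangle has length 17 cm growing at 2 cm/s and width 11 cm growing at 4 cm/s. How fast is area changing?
90 cm²/s

A = lw
dA/dt = w·dl/dt + l·dw/dt = 11·2 + 17·4 = 90 cm²/s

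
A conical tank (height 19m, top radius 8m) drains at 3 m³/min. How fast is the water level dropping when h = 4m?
1083/(1024π) ≈ 0.3367 m/min

r/h = 8/19, so r = (8/19)h
V = (1/3)πr²h = (1/3)π((8/19)h)²h = (64/1083)πh³
dV/dh = (64/361)πh²
dh/dt = (dV/dt)/(dV/dh) = -3/((64/361)π·4²) = -1083/(1024π) m/min
The level is dropping at 1083/(1024π) ≈ 0.3367 m/min.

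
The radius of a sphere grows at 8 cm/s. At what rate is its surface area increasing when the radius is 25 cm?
1600π cm²/s

S = 4πr²
dS/dt = dS/dr · dr/dt = 8πr · 8
At r = 25: dS/dt = 1600π cm²/s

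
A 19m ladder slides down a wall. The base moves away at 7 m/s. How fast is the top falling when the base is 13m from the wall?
91√3/24 ≈ 6.567 m/s

x² + y² = 19²
2x·dx/dt + 2y·dy/dt = 0
dy/dt = -x/y · dx/dt = -13/(8√3) · 7 = -91√3/24 m/s
The top is descending at 91√3/24 ≈ 6.567 m/s.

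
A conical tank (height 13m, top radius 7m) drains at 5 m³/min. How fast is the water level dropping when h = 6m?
845/(1764π) ≈ 0.1525 m/min

r/h = 7/13, so r = (7/13)h
V = (1/3)πr²h = (1/3)π((7/13)h)²h = (49/507)πh³
dV/dh = (49/169)πh²
dh/dt = (dV/dt)/(dV/dh) = -5/((49/169)π·6²) = -845/(1764π) m/min
The level is dropping at 845/(1764π) ≈ 0.1525 m/min.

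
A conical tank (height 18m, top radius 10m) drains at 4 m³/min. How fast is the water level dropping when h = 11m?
324/(3025π) ≈ 0.03409 m/min

r/h = 10/18, so r = (5/9)h
V = (1/3)πr²h = (1/3)π((5/9)h)²h = (25/243)πh³
dV/dh = (25/81)πh²
dh/dt = (dV/dt)/(dV/dh) = -4/((25/81)π·11²) = -324/(3025π) m/min
The level is dropping at 324/(3025π) ≈ 0.03409 m/min.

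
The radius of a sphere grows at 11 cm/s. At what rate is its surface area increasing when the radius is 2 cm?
176π cm²/s

S = 4πr²
dS/dt = dS/dr · dr/dt = 8πr · 11
At r = 2: dS/dt = 176π cm²/s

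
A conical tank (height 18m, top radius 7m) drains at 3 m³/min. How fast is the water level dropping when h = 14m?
243/(2401π) ≈ 0.03222 m/min

r/h = 7/18, so r = (7/18)h
V = (1/3)πr²h = (1/3)π((7/18)h)²h = (49/972)πh³
dV/dh = (49/324)πh²
dh/dt = (dV/dt)/(dV/dh) = -3/((49/324)π·14²) = -243/(2401π) m/min
The level is dropping at 243/(2401π) ≈ 0.03222 m/min.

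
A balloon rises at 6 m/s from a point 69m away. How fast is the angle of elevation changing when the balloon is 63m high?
0.047423 rad/s

tan(θ) = y/69
sec²(θ) · dθ/dt = (1/69) · dy/dt
dθ/dt = cos²(θ)/69 · 6 = 69/(69² + 63²) · 6
dθ/dt = 0.047423 rad/s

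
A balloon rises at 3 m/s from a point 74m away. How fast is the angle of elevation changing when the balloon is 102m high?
0.01398 rad/s

tan(θ) = y/74
sec²(θ) · dθ/dt = (1/74) · dy/dt
dθ/dt = cos²(θ)/74 · 3 = 74/(74² + 102²) · 3
dθ/dt = 0.01398 rad/s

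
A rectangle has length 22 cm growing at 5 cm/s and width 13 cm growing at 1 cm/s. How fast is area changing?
87 cm²/s

A = lw
dA/dt = w·dl/dt + l·dw/dt = 13·5 + 22·1 = 87 cm²/s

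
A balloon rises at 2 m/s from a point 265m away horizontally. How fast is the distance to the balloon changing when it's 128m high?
256√86609/86609 ≈ 0.8699 m/s

z² = 265² + y²
z = √(265² + 128²) = √86609
dz/dt = y/z · dy/dt = 128/√86609 · 2 = 256√86609/86609 ≈ 0.8699 m/s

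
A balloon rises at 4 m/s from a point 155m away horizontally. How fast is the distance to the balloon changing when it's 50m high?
40√1061/1061 ≈ 1.228 m/s

z² = 155² + y²
z = √(155² + 50²) = 5√1061
dz/dt = y/z · dy/dt = 50/(5√1061) · 4 = 40√1061/1061 ≈ 1.228 m/s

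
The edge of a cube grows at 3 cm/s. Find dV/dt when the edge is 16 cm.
2304 cm³/s

V = s³
dV/dt = 3s² · ds/dt = 3·16²·3 = 2304 cm³/s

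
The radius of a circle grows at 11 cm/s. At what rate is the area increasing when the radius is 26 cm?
572π cm²/s

A = πr²
dA/dt = 2πr · dr/dt = 2π(26)(11) = 572π cm²/s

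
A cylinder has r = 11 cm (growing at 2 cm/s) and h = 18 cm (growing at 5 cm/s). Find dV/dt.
1397π cm³/s

V = πr²h
dV/dt = 2πrh·dr/dt + πr²·dh/dt
= 2π(11)(18)(2) + π(11)²(5)
= 1397π cm³/s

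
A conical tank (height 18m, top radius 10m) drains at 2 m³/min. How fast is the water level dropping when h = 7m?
162/(1225π) ≈ 0.04209 m/min

r/h = 10/18, so r = (5/9)h
V = (1/3)πr²h = (1/3)π((5/9)h)²h = (25/243)πh³
dV/dh = (25/81)πh²
dh/dt = (dV/dt)/(dV/dh) = -2/((25/81)π·7²) = -162/(1225π) m/min
The level is dropping at 162/(1225π) ≈ 0.04209 m/min.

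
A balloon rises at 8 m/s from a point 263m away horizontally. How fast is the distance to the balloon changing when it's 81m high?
324√75730/37865 ≈ 2.355 m/s

z² = 263² + y²
z = √(263² + 81²) = √75730
dz/dt = y/z · dy/dt = 81/√75730 · 8 = 324√75730/37865 ≈ 2.355 m/s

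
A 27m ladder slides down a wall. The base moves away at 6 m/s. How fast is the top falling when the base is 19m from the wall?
57√23/46 ≈ 5.943 m/s

x² + y² = 27²
2x·dx/dt + 2y·dy/dt = 0
dy/dt = -x/y · dx/dt = -19/(4√23) · 6 = -57√23/46 m/s
The top is descending at 57√23/46 ≈ 5.943 m/s.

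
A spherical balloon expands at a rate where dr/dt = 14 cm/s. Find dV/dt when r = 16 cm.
14336π cm³/s

V = (4/3)πr³
dV/dt = dV/dr · dr/dt = 4πr² · 14
At r = 16: dV/dt = 14336π cm³/s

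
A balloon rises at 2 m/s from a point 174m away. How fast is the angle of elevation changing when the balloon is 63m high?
0.010162 rad/s

tan(θ) = y/174
sec²(θ) · dθ/dt = (1/174) · dy/dt
dθ/dt = cos²(θ)/174 · 2 = 174/(174² + 63²) · 2
dθ/dt = 0.010162 rad/s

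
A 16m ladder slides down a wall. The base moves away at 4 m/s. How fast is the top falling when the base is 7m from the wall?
28√23/69 ≈ 1.946 m/s

x² + y² = 16²
2x·dx/dt + 2y·dy/dt = 0
dy/dt = -x/y · dx/dt = -7/(3√23) · 4 = -28√23/69 m/s
The top is descending at 28√23/69 ≈ 1.946 m/s.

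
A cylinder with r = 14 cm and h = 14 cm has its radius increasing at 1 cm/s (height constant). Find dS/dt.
84π cm²/s

S = 2πrh + 2πr² (lateral + bases)
dS/dt = (2πh + 4πr)·dr/dt = (2π·14 + 4π·14)·1
= 84π cm²/s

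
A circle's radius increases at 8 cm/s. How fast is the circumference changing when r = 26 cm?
16π cm/s

C = 2πr
dC/dt = 2π · dr/dt = 2π · 8 = 16π cm/s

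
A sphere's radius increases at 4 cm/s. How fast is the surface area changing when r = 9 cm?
288π cm²/s

S = 4πr²
dS/dt = dS/dr · dr/dt = 8πr · 4
At r = 9: dS/dt = 288π cm²/s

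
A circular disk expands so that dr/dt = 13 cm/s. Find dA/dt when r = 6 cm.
156π cm²/s

A = πr²
dA/dt = 2πr · dr/dt = 2π(6)(13) = 156π cm²/s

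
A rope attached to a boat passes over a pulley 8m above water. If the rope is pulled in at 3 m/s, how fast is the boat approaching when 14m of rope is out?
7√33/11 ≈ 3.656 m/s

rope² = x² + 8²
x = √(14² - 8²) = 2√33
dx/dt = (rope/x) · d(rope)/dt = (14/(2√33)) · (-3) = -7√33/11 m/s
The boat approaches at 7√33/11 ≈ 3.656 m/s.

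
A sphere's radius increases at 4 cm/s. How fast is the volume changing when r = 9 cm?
1296π cm³/s

V = (4/3)πr³
dV/dt = dV/dr · dr/dt = 4πr² · 4
At r = 9: dV/dt = 1296π cm³/s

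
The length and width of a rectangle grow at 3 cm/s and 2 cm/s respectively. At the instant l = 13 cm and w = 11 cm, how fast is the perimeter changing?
10 cm/s

P = 2(l + w)
dP/dt = 2(dl/dt + dw/dt) = 2(3 + 2) = 10 cm/s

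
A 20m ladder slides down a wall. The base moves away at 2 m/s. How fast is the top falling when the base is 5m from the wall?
2√15/15 ≈ 0.5164 m/s

x² + y² = 20²
2x·dx/dt + 2y·dy/dt = 0
dy/dt = -x/y · dx/dt = -5/(5√15) · 2 = -2√15/15 m/s
The top is descending at 2√15/15 ≈ 0.5164 m/s.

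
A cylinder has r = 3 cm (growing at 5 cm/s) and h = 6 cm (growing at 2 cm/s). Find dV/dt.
198π cm³/s

V = πr²h
dV/dt = 2πrh·dr/dt + πr²·dh/dt
= 2π(3)(6)(5) + π(3)²(2)
= 198π cm³/s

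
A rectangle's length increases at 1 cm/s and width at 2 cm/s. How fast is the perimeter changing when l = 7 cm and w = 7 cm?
6 cm/s

P = 2(l + w)
dP/dt = 2(dl/dt + dw/dt) = 2(1 + 2) = 6 cm/s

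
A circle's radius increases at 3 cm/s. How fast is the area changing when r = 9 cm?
54π cm²/s

A = πr²
dA/dt = 2πr · dr/dt = 2π(9)(3) = 54π cm²/s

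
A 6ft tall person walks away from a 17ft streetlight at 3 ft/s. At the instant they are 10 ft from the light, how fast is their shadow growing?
18/11 ft/s

By similar triangles: 17/(x+s) = 6/s
Solving: s = 6x/11
ds/dt = 6/11 · dx/dt = 6/11 · 3 = 18/11 ft/s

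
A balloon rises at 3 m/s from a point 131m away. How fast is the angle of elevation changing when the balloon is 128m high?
0.011716 rad/s

tan(θ) = y/131
sec²(θ) · dθ/dt = (1/131) · dy/dt
dθ/dt = cos²(θ)/131 · 3 = 131/(131² + 128²) · 3
dθ/dt = 0.011716 rad/s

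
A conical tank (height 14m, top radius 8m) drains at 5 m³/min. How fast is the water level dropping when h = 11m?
245/(1936π) ≈ 0.04028 m/min

r/h = 8/14, so r = (4/7)h
V = (1/3)πr²h = (1/3)π((4/7)h)²h = (16/147)πh³
dV/dh = (16/49)πh²
dh/dt = (dV/dt)/(dV/dh) = -5/((16/49)π·11²) = -245/(1936π) m/min
The level is dropping at 245/(1936π) ≈ 0.04028 m/min.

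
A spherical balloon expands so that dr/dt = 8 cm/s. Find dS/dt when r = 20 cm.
1280π cm²/s

S = 4πr²
dS/dt = dS/dr · dr/dt = 8πr · 8
At r = 20: dS/dt = 1280π cm²/s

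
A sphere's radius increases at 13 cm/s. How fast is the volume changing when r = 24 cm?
29952π cm³/s

V = (4/3)πr³
dV/dt = dV/dr · dr/dt = 4πr² · 13
At r = 24: dV/dt = 29952π cm³/s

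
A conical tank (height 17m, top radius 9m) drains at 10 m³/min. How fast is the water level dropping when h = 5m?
578/(405π) ≈ 0.4543 m/min

r/h = 9/17, so r = (9/17)h
V = (1/3)πr²h = (1/3)π((9/17)h)²h = (27/289)πh³
dV/dh = (81/289)πh²
dh/dt = (dV/dt)/(dV/dh) = -10/((81/289)π·5²) = -578/(405π) m/min
The level is dropping at 578/(405π) ≈ 0.4543 m/min.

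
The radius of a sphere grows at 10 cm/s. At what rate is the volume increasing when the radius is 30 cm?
36000π cm³/s

V = (4/3)πr³
dV/dt = dV/dr · dr/dt = 4πr² · 10
At r = 30: dV/dt = 36000π cm³/s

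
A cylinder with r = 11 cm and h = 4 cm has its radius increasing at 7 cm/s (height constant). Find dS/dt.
364π cm²/s

S = 2πrh + 2πr² (lateral + bases)
dS/dt = (2πh + 4πr)·dr/dt = (2π·4 + 4π·11)·7
= 364π cm²/s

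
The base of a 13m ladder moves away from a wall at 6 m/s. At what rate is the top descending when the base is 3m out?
9√10/20 ≈ 1.423 m/s

x² + y² = 13²
2x·dx/dt + 2y·dy/dt = 0
dy/dt = -x/y · dx/dt = -3/(4√10) · 6 = -9√10/20 m/s
The top is descending at 9√10/20 ≈ 1.423 m/s.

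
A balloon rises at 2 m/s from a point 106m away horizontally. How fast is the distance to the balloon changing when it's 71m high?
142√16277/16277 ≈ 1.113 m/s

z² = 106² + y²
z = √(106² + 71²) = √16277
dz/dt = y/z · dy/dt = 71/√16277 · 2 = 142√16277/16277 ≈ 1.113 m/s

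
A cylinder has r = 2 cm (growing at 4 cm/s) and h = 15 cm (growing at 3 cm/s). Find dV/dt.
252π cm³/s

V = πr²h
dV/dt = 2πrh·dr/dt + πr²·dh/dt
= 2π(2)(15)(4) + π(2)²(3)
= 252π cm³/s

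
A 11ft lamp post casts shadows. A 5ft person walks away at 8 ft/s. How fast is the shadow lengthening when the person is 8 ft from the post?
20/3 ft/s

By similar triangles: 11/(x+s) = 5/s
Solving: s = 5x/6
ds/dt = 5/6 · dx/dt = 5/6 · 8 = 20/3 ft/s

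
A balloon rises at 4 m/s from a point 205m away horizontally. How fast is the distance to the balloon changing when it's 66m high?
264√46381/46381 ≈ 1.226 m/s

z² = 205² + y²
z = √(205² + 66²) = √46381
dz/dt = y/z · dy/dt = 66/√46381 · 4 = 264√46381/46381 ≈ 1.226 m/s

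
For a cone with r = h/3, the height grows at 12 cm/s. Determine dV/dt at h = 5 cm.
100π/3 cm³/s

V = (1/3)π(h/3)²h = πh³/27
dV/dt = πh²/9 · 12
At h = 5: dV/dt = 100π/3 cm³/s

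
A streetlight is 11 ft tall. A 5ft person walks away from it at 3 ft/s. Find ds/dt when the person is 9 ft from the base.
5/2 ft/s

By similar triangles: 11/(x+s) = 5/s
Solving: s = 5x/6
ds/dt = 5/6 · dx/dt = 5/6 · 3 = 5/2 ft/s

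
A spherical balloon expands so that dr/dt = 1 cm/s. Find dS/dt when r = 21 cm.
168π cm²/s

S = 4πr²
dS/dt = dS/dr · dr/dt = 8πr · 1
At r = 21: dS/dt = 168π cm²/s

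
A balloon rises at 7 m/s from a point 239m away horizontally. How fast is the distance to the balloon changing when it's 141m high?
987√77002/77002 ≈ 3.557 m/s

z² = 239² + y²
z = √(239² + 141²) = √77002
dz/dt = y/z · dy/dt = 141/√77002 · 7 = 987√77002/77002 ≈ 3.557 m/s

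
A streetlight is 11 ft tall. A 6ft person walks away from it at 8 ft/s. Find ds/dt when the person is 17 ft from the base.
48/5 ft/s

By similar triangles: 11/(x+s) = 6/s
Solving: s = 6x/5
ds/dt = 6/5 · dx/dt = 6/5 · 8 = 48/5 ft/s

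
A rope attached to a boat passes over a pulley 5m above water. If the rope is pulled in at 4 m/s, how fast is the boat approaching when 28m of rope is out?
112√759/759 ≈ 4.065 m/s

rope² = x² + 5²
x = √(28² - 5²) = √759
dx/dt = (rope/x) · d(rope)/dt = (28/√759) · (-4) = -112√759/759 m/s
The boat approaches at 112√759/759 ≈ 4.065 m/s.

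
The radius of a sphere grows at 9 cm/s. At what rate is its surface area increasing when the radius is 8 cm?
576π cm²/s

S = 4πr²
dS/dt = dS/dr · dr/dt = 8πr · 9
At r = 8: dS/dt = 576π cm²/s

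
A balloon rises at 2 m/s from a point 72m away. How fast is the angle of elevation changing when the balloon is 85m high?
0.011604 rad/s

tan(θ) = y/72
sec²(θ) · dθ/dt = (1/72) · dy/dt
dθ/dt = cos²(θ)/72 · 2 = 72/(72² + 85²) · 2
dθ/dt = 0.011604 rad/s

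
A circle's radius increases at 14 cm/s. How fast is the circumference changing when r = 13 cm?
28π cm/s

C = 2πr
dC/dt = 2π · dr/dt = 2π · 14 = 28π cm/s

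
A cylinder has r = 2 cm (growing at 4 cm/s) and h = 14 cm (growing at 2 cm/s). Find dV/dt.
232π cm³/s

V = πr²h
dV/dt = 2πrh·dr/dt + πr²·dh/dt
= 2π(2)(14)(4) + π(2)²(2)
= 232π cm³/s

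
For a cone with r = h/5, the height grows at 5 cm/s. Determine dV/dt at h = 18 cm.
324π/5 cm³/s

V = (1/3)π(h/5)²h = πh³/75
dV/dt = πh²/25 · 5
At h = 18: dV/dt = 324π/5 cm³/s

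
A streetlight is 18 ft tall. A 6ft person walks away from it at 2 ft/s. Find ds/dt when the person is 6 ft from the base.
1 ft/s

By similar triangles: 18/(x+s) = 6/s
Solving: s = 6x/12
ds/dt = 6/12 · dx/dt = 1/2 · 2 = 1 ft/s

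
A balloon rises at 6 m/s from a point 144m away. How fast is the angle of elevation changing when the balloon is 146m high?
0.020546 rad/s

tan(θ) = y/144
sec²(θ) · dθ/dt = (1/144) · dy/dt
dθ/dt = cos²(θ)/144 · 6 = 144/(144² + 146²) · 6
dθ/dt = 0.020546 rad/s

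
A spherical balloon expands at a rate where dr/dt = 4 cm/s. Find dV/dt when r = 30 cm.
14400π cm³/s

V = (4/3)πr³
dV/dt = dV/dr · dr/dt = 4πr² · 4
At r = 30: dV/dt = 14400π cm³/s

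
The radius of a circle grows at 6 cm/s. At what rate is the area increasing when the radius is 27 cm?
324π cm²/s

A = πr²
dA/dt = 2πr · dr/dt = 2π(27)(6) = 324π cm²/s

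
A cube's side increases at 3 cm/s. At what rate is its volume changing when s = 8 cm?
576 cm³/s

V = s³
dV/dt = 3s² · ds/dt = 3·8²·3 = 576 cm³/s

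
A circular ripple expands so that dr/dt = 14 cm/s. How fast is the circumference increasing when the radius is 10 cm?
28π cm/s

C = 2πr
dC/dt = 2π · dr/dt = 2π · 14 = 28π cm/s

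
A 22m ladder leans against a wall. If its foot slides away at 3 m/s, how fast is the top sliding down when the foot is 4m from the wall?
2√13/13 ≈ 0.5547 m/s

x² + y² = 22²
2x·dx/dt + 2y·dy/dt = 0
dy/dt = -x/y · dx/dt = -4/(6√13) · 3 = -2√13/13 m/s
The top is descending at 2√13/13 ≈ 0.5547 m/s.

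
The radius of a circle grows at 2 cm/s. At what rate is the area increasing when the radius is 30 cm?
120π cm²/s

A = πr²
dA/dt = 2πr · dr/dt = 2π(30)(2) = 120π cm²/s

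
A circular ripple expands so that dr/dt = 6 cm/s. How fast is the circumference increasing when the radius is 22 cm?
12π cm/s

C = 2πr
dC/dt = 2π · dr/dt = 2π · 6 = 12π cm/s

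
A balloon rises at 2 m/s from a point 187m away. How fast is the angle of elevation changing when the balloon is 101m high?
0.00828 rad/s

tan(θ) = y/187
sec²(θ) · dθ/dt = (1/187) · dy/dt
dθ/dt = cos²(θ)/187 · 2 = 187/(187² + 101²) · 2
dθ/dt = 0.00828 rad/s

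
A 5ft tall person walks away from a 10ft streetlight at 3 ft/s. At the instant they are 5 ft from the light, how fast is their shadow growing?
3 ft/s

By similar triangles: 10/(x+s) = 5/s
Solving: s = 5x/5
ds/dt = 5/5 · dx/dt = 1 · 3 = 3 ft/s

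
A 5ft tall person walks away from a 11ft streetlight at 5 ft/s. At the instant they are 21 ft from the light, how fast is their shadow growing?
25/6 ft/s

By similar triangles: 11/(x+s) = 5/s
Solving: s = 5x/6
ds/dt = 5/6 · dx/dt = 5/6 · 5 = 25/6 ft/s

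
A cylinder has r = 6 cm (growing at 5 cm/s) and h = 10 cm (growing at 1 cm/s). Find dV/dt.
636π cm³/s

V = πr²h
dV/dt = 2πrh·dr/dt + πr²·dh/dt
= 2π(6)(10)(5) + π(6)²(1)
= 636π cm³/s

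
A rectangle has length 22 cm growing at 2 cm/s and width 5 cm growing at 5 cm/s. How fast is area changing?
120 cm²/s

A = lw
dA/dt = w·dl/dt + l·dw/dt = 5·2 + 22·5 = 120 cm²/s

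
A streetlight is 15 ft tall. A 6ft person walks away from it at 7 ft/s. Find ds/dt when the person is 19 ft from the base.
14/3 ft/s

By similar triangles: 15/(x+s) = 6/s
Solving: s = 6x/9
ds/dt = 6/9 · dx/dt = 2/3 · 7 = 14/3 ft/s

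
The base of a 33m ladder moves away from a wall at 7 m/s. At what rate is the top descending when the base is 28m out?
196√305/305 ≈ 11.22 m/s

x² + y² = 33²
2x·dx/dt + 2y·dy/dt = 0
dy/dt = -x/y · dx/dt = -28/√305 · 7 = -196√305/305 m/s
The top is descending at 196√305/305 ≈ 11.22 m/s.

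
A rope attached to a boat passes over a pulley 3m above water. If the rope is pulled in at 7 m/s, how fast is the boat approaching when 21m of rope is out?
49√3/12 ≈ 7.073 m/s

rope² = x² + 3²
x = √(21² - 3²) = 12√3
dx/dt = (rope/x) · d(rope)/dt = (21/(12√3)) · (-7) = -49√3/12 m/s
The boat approaches at 49√3/12 ≈ 7.073 m/s.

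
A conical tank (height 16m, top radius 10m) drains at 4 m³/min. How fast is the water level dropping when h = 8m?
4/(25π) ≈ 0.05093 m/min

r/h = 10/16, so r = (5/8)h
V = (1/3)πr²h = (1/3)π((5/8)h)²h = (25/192)πh³
dV/dh = (25/64)πh²
dh/dt = (dV/dt)/(dV/dh) = -4/((25/64)π·8²) = -4/(25π) m/min
The level is dropping at 4/(25π) ≈ 0.05093 m/min.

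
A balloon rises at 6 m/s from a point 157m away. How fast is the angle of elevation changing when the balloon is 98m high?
0.027501 rad/s

tan(θ) = y/157
sec²(θ) · dθ/dt = (1/157) · dy/dt
dθ/dt = cos²(θ)/157 · 6 = 157/(157² + 98²) · 6
dθ/dt = 0.027501 rad/s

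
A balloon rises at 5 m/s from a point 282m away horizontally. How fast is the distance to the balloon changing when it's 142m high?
355√24922/24922 ≈ 2.249 m/s

z² = 282² + y²
z = √(282² + 142²) = 2√24922
dz/dt = y/z · dy/dt = 142/(2√24922) · 5 = 355√24922/24922 ≈ 2.249 m/s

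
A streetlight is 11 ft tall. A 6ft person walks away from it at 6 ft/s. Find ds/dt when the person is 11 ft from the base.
36/5 ft/s

By similar triangles: 11/(x+s) = 6/s
Solving: s = 6x/5
ds/dt = 6/5 · dx/dt = 6/5 · 6 = 36/5 ft/s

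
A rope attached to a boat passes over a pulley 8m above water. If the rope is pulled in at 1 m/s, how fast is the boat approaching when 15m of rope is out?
15√161/161 ≈ 1.182 m/s

rope² = x² + 8²
x = √(15² - 8²) = √161
dx/dt = (rope/x) · d(rope)/dt = (15/√161) · (-1) = -15√161/161 m/s
The boat approaches at 15√161/161 ≈ 1.182 m/s.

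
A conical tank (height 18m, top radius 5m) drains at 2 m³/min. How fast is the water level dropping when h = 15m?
72/(625π) ≈ 0.03667 m/min

r/h = 5/18, so r = (5/18)h
V = (1/3)πr²h = (1/3)π((5/18)h)²h = (25/972)πh³
dV/dh = (25/324)πh²
dh/dt = (dV/dt)/(dV/dh) = -2/((25/324)π·15²) = -72/(625π) m/min
The level is dropping at 72/(625π) ≈ 0.03667 m/min.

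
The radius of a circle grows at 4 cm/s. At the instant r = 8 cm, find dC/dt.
8π cm/s

C = 2πr
dC/dt = 2π · dr/dt = 2π · 4 = 8π cm/s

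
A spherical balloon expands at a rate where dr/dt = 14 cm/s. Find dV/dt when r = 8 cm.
3584π cm³/s

V = (4/3)πr³
dV/dt = dV/dr · dr/dt = 4πr² · 14
At r = 8: dV/dt = 3584π cm³/s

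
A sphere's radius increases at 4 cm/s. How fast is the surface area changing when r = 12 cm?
384π cm²/s

S = 4πr²
dS/dt = dS/dr · dr/dt = 8πr · 4
At r = 12: dS/dt = 384π cm²/s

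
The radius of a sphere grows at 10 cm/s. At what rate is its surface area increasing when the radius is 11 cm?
880π cm²/s

S = 4πr²
dS/dt = dS/dr · dr/dt = 8πr · 10
At r = 11: dS/dt = 880π cm²/s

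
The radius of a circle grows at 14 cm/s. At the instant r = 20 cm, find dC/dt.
28π cm/s

C = 2πr
dC/dt = 2π · dr/dt = 2π · 14 = 28π cm/s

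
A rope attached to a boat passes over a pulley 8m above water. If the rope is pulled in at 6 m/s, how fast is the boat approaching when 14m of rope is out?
14√33/11 ≈ 7.311 m/s

rope² = x² + 8²
x = √(14² - 8²) = 2√33
dx/dt = (rope/x) · d(rope)/dt = (14/(2√33)) · (-6) = -14√33/11 m/s
The boat approaches at 14√33/11 ≈ 7.311 m/s.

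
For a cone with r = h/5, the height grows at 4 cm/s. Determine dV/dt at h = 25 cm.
100π cm³/s

V = (1/3)π(h/5)²h = πh³/75
dV/dt = πh²/25 · 4
At h = 25: dV/dt = 100π cm³/s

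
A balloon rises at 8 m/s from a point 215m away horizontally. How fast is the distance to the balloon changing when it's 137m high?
548√64994/32497 ≈ 4.299 m/s

z² = 215² + y²
z = √(215² + 137²) = √64994
dz/dt = y/z · dy/dt = 137/√64994 · 8 = 548√64994/32497 ≈ 4.299 m/s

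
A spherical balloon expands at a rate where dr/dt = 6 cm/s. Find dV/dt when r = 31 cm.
23064π cm³/s

V = (4/3)πr³
dV/dt = dV/dr · dr/dt = 4πr² · 6
At r = 31: dV/dt = 23064π cm³/s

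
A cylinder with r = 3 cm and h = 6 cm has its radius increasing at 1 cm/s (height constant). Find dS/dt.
24π cm²/s

S = 2πrh + 2πr² (lateral + bases)
dS/dt = (2πh + 4πr)·dr/dt = (2π·6 + 4π·3)·1
= 24π cm²/s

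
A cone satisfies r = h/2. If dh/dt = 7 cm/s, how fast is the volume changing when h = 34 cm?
2023π cm³/s

V = (1/3)π(h/2)²h = πh³/12
dV/dt = πh²/4 · 7
At h = 34: dV/dt = 2023π cm³/s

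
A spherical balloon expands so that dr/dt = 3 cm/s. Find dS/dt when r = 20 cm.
480π cm²/s

S = 4πr²
dS/dt = dS/dr · dr/dt = 8πr · 3
At r = 20: dS/dt = 480π cm²/s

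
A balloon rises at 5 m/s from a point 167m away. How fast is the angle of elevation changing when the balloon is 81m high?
0.024238 rad/s

tan(θ) = y/167
sec²(θ) · dθ/dt = (1/167) · dy/dt
dθ/dt = cos²(θ)/167 · 5 = 167/(167² + 81²) · 5
dθ/dt = 0.024238 rad/s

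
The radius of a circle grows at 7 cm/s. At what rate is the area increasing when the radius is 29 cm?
406π cm²/s

A = πr²
dA/dt = 2πr · dr/dt = 2π(29)(7) = 406π cm²/s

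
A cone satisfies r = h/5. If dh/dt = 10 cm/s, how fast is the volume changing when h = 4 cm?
32π/5 cm³/s

V = (1/3)π(h/5)²h = πh³/75
dV/dt = πh²/25 · 10
At h = 4: dV/dt = 32π/5 cm³/s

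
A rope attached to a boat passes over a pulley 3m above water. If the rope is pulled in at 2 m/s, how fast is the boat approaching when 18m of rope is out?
12√35/35 ≈ 2.028 m/s

rope² = x² + 3²
x = √(18² - 3²) = 3√35
dx/dt = (rope/x) · d(rope)/dt = (18/(3√35)) · (-2) = -12√35/35 m/s
The boat approaches at 12√35/35 ≈ 2.028 m/s.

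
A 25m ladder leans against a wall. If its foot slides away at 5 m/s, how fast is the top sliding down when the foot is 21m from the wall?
105√46/92 ≈ 7.741 m/s

x² + y² = 25²
2x·dx/dt + 2y·dy/dt = 0
dy/dt = -x/y · dx/dt = -21/(2√46) · 5 = -105√46/92 m/s
The top is descending at 105√46/92 ≈ 7.741 m/s.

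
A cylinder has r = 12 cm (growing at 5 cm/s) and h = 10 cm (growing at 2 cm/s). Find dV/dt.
1488π cm³/s

V = πr²h
dV/dt = 2πrh·dr/dt + πr²·dh/dt
= 2π(12)(10)(5) + π(12)²(2)
= 1488π cm³/s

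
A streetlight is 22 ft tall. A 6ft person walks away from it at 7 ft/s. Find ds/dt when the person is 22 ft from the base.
21/8 ft/s

By similar triangles: 22/(x+s) = 6/s
Solving: s = 6x/16
ds/dt = 6/16 · dx/dt = 3/8 · 7 = 21/8 ft/s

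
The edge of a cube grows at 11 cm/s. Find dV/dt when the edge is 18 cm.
10692 cm³/s

V = s³
dV/dt = 3s² · ds/dt = 3·18²·11 = 10692 cm³/s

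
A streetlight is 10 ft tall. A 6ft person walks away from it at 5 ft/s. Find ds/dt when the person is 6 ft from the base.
15/2 ft/s

By similar triangles: 10/(x+s) = 6/s
Solving: s = 6x/4
ds/dt = 6/4 · dx/dt = 3/2 · 5 = 15/2 ft/s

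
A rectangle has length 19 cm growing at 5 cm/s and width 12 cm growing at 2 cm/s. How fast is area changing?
98 cm²/s

A = lw
dA/dt = w·dl/dt + l·dw/dt = 12·5 + 19·2 = 98 cm²/s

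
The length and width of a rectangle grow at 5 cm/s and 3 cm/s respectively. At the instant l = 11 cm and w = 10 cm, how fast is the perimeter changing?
16 cm/s

P = 2(l + w)
dP/dt = 2(dl/dt + dw/dt) = 2(5 + 3) = 16 cm/s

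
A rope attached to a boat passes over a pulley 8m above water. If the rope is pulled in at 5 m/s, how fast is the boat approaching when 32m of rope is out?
4√15/3 ≈ 5.164 m/s

rope² = x² + 8²
x = √(32² - 8²) = 8√15
dx/dt = (rope/x) · d(rope)/dt = (32/(8√15)) · (-5) = -4√15/3 m/s
The boat approaches at 4√15/3 ≈ 5.164 m/s.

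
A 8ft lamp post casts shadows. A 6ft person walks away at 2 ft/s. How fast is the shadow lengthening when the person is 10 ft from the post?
6 ft/s

By similar triangles: 8/(x+s) = 6/s
Solving: s = 6x/2
ds/dt = 6/2 · dx/dt = 3 · 2 = 6 ft/s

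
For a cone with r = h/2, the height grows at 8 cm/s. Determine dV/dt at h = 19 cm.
722π cm³/s

V = (1/3)π(h/2)²h = πh³/12
dV/dt = πh²/4 · 8
At h = 19: dV/dt = 722π cm³/s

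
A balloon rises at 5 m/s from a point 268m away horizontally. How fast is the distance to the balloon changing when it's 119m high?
119√85985/17197 ≈ 2.029 m/s

z² = 268² + y²
z = √(268² + 119²) = √85985
dz/dt = y/z · dy/dt = 119/√85985 · 5 = 119√85985/17197 ≈ 2.029 m/s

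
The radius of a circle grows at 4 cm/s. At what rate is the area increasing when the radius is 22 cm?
176π cm²/s

A = πr²
dA/dt = 2πr · dr/dt = 2π(22)(4) = 176π cm²/s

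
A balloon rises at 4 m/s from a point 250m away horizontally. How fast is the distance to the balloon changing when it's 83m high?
332√69389/69389 ≈ 1.26 m/s

z² = 250² + y²
z = √(250² + 83²) = √69389
dz/dt = y/z · dy/dt = 83/√69389 · 4 = 332√69389/69389 ≈ 1.26 m/s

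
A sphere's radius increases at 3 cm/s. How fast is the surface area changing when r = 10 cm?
240π cm²/s

S = 4πr²
dS/dt = dS/dr · dr/dt = 8πr · 3
At r = 10: dS/dt = 240π cm²/s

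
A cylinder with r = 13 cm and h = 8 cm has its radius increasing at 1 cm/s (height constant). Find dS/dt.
68π cm²/s

S = 2πrh + 2πr² (lateral + bases)
dS/dt = (2πh + 4πr)·dr/dt = (2π·8 + 4π·13)·1
= 68π cm²/s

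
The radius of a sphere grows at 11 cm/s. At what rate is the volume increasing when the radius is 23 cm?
23276π cm³/s

V = (4/3)πr³
dV/dt = dV/dr · dr/dt = 4πr² · 11
At r = 23: dV/dt = 23276π cm³/s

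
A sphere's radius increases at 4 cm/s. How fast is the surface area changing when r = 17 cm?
544π cm²/s

S = 4πr²
dS/dt = dS/dr · dr/dt = 8πr · 4
At r = 17: dS/dt = 544π cm²/s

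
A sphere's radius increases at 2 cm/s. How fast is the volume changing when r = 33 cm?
8712π cm³/s

V = (4/3)πr³
dV/dt = dV/dr · dr/dt = 4πr² · 2
At r = 33: dV/dt = 8712π cm³/s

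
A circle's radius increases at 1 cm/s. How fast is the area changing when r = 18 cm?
36π cm²/s

A = πr²
dA/dt = 2πr · dr/dt = 2π(18)(1) = 36π cm²/s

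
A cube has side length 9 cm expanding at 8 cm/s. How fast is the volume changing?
1944 cm³/s

V = s³
dV/dt = 3s² · ds/dt = 3·9²·8 = 1944 cm³/s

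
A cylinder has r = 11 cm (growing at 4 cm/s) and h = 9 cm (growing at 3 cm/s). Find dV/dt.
1155π cm³/s

V = πr²h
dV/dt = 2πrh·dr/dt + πr²·dh/dt
= 2π(11)(9)(4) + π(11)²(3)
= 1155π cm³/s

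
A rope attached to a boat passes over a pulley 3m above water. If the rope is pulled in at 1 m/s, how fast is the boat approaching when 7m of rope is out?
7√10/20 ≈ 1.107 m/s

rope² = x² + 3²
x = √(7² - 3²) = 2√10
dx/dt = (rope/x) · d(rope)/dt = (7/(2√10)) · (-1) = -7√10/20 m/s
The boat approaches at 7√10/20 ≈ 1.107 m/s.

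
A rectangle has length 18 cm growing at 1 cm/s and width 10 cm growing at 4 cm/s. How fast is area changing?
82 cm²/s

A = lw
dA/dt = w·dl/dt + l·dw/dt = 10·1 + 18·4 = 82 cm²/s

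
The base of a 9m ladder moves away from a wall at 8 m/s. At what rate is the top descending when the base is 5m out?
10√14/7 ≈ 5.345 m/s

x² + y² = 9²
2x·dx/dt + 2y·dy/dt = 0
dy/dt = -x/y · dx/dt = -5/(2√14) · 8 = -10√14/7 m/s
The top is descending at 10√14/7 ≈ 5.345 m/s.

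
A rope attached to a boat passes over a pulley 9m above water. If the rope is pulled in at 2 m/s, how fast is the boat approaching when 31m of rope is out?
31√55/110 ≈ 2.09 m/s

rope² = x² + 9²
x = √(31² - 9²) = 4√55
dx/dt = (rope/x) · d(rope)/dt = (31/(4√55)) · (-2) = -31√55/110 m/s
The boat approaches at 31√55/110 ≈ 2.09 m/s.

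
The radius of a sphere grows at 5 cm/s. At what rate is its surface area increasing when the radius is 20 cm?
800π cm²/s

S = 4πr²
dS/dt = dS/dr · dr/dt = 8πr · 5
At r = 20: dS/dt = 800π cm²/s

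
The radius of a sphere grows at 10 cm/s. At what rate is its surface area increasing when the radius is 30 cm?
2400π cm²/s

S = 4πr²
dS/dt = dS/dr · dr/dt = 8πr · 10
At r = 30: dS/dt = 2400π cm²/s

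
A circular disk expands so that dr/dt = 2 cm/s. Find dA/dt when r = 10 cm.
40π cm²/s

A = πr²
dA/dt = 2πr · dr/dt = 2π(10)(2) = 40π cm²/s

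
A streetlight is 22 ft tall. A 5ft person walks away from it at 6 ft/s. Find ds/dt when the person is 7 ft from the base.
30/17 ft/s

By similar triangles: 22/(x+s) = 5/s
Solving: s = 5x/17
ds/dt = 5/17 · dx/dt = 5/17 · 6 = 30/17 ft/s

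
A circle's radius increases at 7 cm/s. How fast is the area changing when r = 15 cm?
210π cm²/s

A = πr²
dA/dt = 2πr · dr/dt = 2π(15)(7) = 210π cm²/s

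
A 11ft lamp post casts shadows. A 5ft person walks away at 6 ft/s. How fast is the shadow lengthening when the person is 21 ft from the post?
5 ft/s

By similar triangles: 11/(x+s) = 5/s
Solving: s = 5x/6
ds/dt = 5/6 · dx/dt = 5/6 · 6 = 5 ft/s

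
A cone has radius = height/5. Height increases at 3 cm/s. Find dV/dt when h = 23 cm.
1587π/25 cm³/s

V = (1/3)π(h/5)²h = πh³/75
dV/dt = πh²/25 · 3
At h = 23: dV/dt = 1587π/25 cm³/s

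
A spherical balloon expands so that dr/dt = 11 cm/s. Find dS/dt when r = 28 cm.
2464π cm²/s

S = 4πr²
dS/dt = dS/dr · dr/dt = 8πr · 11
At r = 28: dS/dt = 2464π cm²/s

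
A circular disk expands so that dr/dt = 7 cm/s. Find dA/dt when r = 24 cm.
336π cm²/s

A = πr²
dA/dt = 2πr · dr/dt = 2π(24)(7) = 336π cm²/s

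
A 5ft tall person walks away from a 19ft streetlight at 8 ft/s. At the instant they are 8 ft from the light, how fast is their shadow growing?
20/7 ft/s

By similar triangles: 19/(x+s) = 5/s
Solving: s = 5x/14
ds/dt = 5/14 · dx/dt = 5/14 · 8 = 20/7 ft/s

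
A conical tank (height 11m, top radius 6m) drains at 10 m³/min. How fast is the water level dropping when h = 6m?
605/(648π) ≈ 0.2972 m/min

r/h = 6/11, so r = (6/11)h
V = (1/3)πr²h = (1/3)π((6/11)h)²h = (12/121)πh³
dV/dh = (36/121)πh²
dh/dt = (dV/dt)/(dV/dh) = -10/((36/121)π·6²) = -605/(648π) m/min
The level is dropping at 605/(648π) ≈ 0.2972 m/min.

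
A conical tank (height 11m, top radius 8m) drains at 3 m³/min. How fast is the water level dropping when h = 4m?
363/(1024π) ≈ 0.1128 m/min

r/h = 8/11, so r = (8/11)h
V = (1/3)πr²h = (1/3)π((8/11)h)²h = (64/363)πh³
dV/dh = (64/121)πh²
dh/dt = (dV/dt)/(dV/dh) = -3/((64/121)π·4²) = -363/(1024π) m/min
The level is dropping at 363/(1024π) ≈ 0.1128 m/min.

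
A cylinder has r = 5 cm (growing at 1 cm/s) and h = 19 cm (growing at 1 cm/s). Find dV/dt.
215π cm³/s

V = πr²h
dV/dt = 2πrh·dr/dt + πr²·dh/dt
= 2π(5)(19)(1) + π(5)²(1)
= 215π cm³/s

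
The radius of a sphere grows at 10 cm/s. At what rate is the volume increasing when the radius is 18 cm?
12960π cm³/s

V = (4/3)πr³
dV/dt = dV/dr · dr/dt = 4πr² · 10
At r = 18: dV/dt = 12960π cm³/s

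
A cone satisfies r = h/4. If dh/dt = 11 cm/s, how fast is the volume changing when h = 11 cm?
1331π/16 cm³/s

V = (1/3)π(h/4)²h = πh³/48
dV/dt = πh²/16 · 11
At h = 11: dV/dt = 1331π/16 cm³/s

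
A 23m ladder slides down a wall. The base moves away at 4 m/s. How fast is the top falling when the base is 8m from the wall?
32√465/465 ≈ 1.484 m/s

x² + y² = 23²
2x·dx/dt + 2y·dy/dt = 0
dy/dt = -x/y · dx/dt = -8/√465 · 4 = -32√465/465 m/s
The top is descending at 32√465/465 ≈ 1.484 m/s.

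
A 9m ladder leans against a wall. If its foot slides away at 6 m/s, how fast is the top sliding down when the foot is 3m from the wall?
3√2/2 ≈ 2.121 m/s

x² + y² = 9²
2x·dx/dt + 2y·dy/dt = 0
dy/dt = -x/y · dx/dt = -3/(6√2) · 6 = -3√2/2 m/s
The top is descending at 3√2/2 ≈ 2.121 m/s.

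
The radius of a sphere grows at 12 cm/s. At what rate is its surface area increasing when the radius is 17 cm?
1632π cm²/s

S = 4πr²
dS/dt = dS/dr · dr/dt = 8πr · 12
At r = 17: dS/dt = 1632π cm²/s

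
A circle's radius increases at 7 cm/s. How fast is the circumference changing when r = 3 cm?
14π cm/s

C = 2πr
dC/dt = 2π · dr/dt = 2π · 7 = 14π cm/s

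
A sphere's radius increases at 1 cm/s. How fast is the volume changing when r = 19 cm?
1444π cm³/s

V = (4/3)πr³
dV/dt = dV/dr · dr/dt = 4πr² · 1
At r = 19: dV/dt = 1444π cm³/s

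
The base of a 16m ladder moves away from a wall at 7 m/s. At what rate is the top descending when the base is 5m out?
5√231/33 ≈ 2.303 m/s

x² + y² = 16²
2x·dx/dt + 2y·dy/dt = 0
dy/dt = -x/y · dx/dt = -5/√231 · 7 = -5√231/33 m/s
The top is descending at 5√231/33 ≈ 2.303 m/s.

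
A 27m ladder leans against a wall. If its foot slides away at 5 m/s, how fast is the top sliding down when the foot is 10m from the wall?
50√629/629 ≈ 1.994 m/s

x² + y² = 27²
2x·dx/dt + 2y·dy/dt = 0
dy/dt = -x/y · dx/dt = -10/√629 · 5 = -50√629/629 m/s
The top is descending at 50√629/629 ≈ 1.994 m/s.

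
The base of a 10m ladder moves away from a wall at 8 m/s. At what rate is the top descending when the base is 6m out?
6 m/s

x² + y² = 10²
2x·dx/dt + 2y·dy/dt = 0
dy/dt = -x/y · dx/dt = -6/8 · 8 = -6 m/s
The top is descending at 6 m/s.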